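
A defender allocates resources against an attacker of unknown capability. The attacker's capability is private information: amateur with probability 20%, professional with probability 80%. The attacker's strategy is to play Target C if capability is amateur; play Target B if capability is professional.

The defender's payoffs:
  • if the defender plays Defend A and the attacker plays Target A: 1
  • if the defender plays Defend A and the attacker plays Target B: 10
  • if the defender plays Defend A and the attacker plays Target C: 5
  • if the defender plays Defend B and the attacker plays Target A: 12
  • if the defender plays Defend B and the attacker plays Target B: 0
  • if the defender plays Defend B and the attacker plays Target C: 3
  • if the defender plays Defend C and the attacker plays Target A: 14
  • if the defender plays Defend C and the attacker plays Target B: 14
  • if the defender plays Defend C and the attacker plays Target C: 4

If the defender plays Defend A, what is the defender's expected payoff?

E[Defend A] = 0.2·5 + 0.8·10 = 1 + 8 = 9

9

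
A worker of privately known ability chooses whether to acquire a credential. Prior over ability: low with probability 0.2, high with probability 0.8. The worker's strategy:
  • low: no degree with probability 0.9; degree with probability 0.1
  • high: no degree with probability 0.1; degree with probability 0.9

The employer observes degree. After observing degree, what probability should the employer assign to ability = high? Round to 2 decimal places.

0.97

P(degree) = 0.2·0.1 + 0.8·0.9 = 0.74
P(high | degree) = (0.8·0.9) / 0.74 = 0.72 / 0.74 = 0.972973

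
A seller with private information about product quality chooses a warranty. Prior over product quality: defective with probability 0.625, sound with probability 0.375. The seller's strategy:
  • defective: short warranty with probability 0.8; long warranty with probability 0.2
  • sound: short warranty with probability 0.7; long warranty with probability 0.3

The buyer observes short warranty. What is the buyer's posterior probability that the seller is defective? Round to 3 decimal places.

0.656

Apply Bayes' rule using the sender's strategy as the likelihood.
P(short warranty) = 0.625·0.8 + 0.375·0.7 = 0.7625
P(defective | short warranty) = (0.625·0.8) / 0.7625 = 0.5 / 0.7625 = 0.655738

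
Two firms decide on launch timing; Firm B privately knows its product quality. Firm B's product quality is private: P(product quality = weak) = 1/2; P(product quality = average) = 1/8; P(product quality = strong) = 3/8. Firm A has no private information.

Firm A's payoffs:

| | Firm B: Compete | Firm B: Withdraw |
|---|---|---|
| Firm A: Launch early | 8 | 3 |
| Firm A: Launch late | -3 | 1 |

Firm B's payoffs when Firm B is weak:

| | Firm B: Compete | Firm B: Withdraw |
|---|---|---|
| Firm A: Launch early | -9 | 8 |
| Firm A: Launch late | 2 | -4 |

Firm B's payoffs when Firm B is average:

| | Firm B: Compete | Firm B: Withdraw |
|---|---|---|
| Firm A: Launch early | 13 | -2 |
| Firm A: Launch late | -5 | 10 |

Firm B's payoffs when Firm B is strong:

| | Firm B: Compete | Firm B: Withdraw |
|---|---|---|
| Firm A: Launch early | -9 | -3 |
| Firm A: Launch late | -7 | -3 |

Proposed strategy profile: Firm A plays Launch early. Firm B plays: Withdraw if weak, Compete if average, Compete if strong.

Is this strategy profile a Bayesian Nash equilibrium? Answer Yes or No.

Firm A plays Launch early: E[Launch early] = 1/2·(3) + 1/8·(8) + 3/8·(8) = 11/2; E[Launch late] = -1. Best-responding. ✓
Firm B (product quality weak), facing Launch early: Compete gives -9, Withdraw gives 8. Proposed Withdraw is best. ✓
Firm B (product quality average), facing Launch early: Compete gives 13, Withdraw gives -2. Proposed Compete is best. ✓
Firm B (product quality strong), facing Launch early: Compete gives -9, Withdraw gives -3. Proposed Compete is not best — profitable deviation exists. ✗

No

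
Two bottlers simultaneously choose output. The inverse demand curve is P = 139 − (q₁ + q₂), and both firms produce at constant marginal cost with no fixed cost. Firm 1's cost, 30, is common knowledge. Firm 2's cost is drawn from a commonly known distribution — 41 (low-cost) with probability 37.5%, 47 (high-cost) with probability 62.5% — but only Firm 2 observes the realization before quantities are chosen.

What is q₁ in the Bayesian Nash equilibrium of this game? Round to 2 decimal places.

41.25

Type-c best response for Firm 2: q₂(c) = (139 − c)/2 − q₁/2.
Firm 1 maximizes expected profit; its first-order condition is 139 − 2q₁ − E[q₂] − 30 = 0.
Substituting E[q₂] and solving: E[c₂] = 44.75, so q₁ = (139 − 2·30 + 44.75)/3 = 41.25.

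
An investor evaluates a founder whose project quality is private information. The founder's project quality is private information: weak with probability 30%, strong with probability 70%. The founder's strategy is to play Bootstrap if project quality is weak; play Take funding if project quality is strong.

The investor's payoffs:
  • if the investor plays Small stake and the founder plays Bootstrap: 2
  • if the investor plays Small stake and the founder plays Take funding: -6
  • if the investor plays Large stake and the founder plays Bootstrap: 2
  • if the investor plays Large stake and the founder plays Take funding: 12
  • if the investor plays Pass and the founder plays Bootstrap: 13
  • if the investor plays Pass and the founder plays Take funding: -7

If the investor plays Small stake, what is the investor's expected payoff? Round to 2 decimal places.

Take the expectation over the founder's project quality, weighting each type's action by its prior probability.
E[Small stake] = 0.3·2 + 0.7·(-6) = 0.6 + (-4.2) = -3.6

-3.60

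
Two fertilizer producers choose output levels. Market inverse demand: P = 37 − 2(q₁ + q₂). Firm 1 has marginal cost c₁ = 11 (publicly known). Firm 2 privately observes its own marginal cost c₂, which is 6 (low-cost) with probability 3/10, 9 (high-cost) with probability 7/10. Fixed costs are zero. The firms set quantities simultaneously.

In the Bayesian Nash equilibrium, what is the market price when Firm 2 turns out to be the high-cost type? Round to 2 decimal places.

19.15

Firm 2 with cost c maximizes (37 − 2(q₁+q₂) − c)·q₂, giving q₂(c) = (37 − c − 2q₁)/4.
E[c₂] = 3/10·6 + 7/10·9 = 8.1
Firm 1's FOC against E[q₂] yields q₁ = (37 − 2·11 + E[c₂])/6 = (37 − 22 + 8.1)/6 = 3.85.
q₂(high-cost) = 5.075, so P = 37 − 2·(3.85 + 5.075) = 19.15.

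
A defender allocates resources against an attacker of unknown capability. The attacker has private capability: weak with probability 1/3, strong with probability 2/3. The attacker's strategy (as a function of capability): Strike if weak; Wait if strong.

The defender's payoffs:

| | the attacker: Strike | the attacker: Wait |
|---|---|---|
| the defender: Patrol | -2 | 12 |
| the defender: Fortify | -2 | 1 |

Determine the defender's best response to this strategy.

E[Patrol] = 1/3·(-2) + 2/3·(12) = 22/3
E[Fortify] = 1/3·(-2) + 2/3·(1) = 0
Best response: Patrol (22/3 is the largest).

Patrol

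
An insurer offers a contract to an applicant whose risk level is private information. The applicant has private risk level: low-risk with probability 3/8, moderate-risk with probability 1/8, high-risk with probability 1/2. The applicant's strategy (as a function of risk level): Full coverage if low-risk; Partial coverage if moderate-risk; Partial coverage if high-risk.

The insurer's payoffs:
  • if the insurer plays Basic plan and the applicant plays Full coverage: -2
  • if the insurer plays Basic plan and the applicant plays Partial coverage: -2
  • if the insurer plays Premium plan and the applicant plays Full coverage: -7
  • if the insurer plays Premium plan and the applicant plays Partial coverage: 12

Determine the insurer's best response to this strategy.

Compute the insurer's expected payoff for each action, taking the expectation over the applicant's type.
E[Basic plan] = 3/8·(-2) + 1/8·(-2) + 1/2·(-2) = -2
E[Premium plan] = 3/8·(-7) + 1/8·(12) + 1/2·(12) = 39/8
Best response: Premium plan (39/8 is the largest).

Premium plan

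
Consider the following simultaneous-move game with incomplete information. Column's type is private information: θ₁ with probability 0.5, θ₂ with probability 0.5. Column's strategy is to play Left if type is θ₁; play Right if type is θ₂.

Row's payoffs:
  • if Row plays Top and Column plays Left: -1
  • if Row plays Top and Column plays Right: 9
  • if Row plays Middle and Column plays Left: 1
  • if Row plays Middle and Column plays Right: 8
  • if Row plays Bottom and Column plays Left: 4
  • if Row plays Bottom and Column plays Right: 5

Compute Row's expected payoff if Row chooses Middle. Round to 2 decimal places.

Take the expectation over Column's type, weighting each type's action by its prior probability.
E[Middle] = 0.5·1 + 0.5·8 = 0.5 + 4 = 4.5

4.50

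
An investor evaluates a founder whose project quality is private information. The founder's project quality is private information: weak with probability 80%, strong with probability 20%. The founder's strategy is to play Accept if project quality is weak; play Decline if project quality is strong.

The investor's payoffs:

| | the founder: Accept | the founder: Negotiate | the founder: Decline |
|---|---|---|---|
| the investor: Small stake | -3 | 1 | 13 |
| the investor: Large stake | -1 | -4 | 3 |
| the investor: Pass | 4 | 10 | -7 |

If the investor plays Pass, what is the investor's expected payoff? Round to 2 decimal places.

Take the expectation over the founder's project quality, weighting each type's action by its prior probability.
E[Pass] = 0.8·4 + 0.2·(-7) = 3.2 + (-1.4) = 1.8

1.80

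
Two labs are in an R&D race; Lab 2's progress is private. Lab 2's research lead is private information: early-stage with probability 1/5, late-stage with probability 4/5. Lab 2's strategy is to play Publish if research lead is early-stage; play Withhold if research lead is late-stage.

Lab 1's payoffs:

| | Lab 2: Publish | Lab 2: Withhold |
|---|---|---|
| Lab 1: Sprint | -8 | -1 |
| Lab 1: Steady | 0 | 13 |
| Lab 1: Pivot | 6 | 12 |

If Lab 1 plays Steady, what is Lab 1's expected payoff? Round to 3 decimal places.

10.400

E[Steady] = 1/5·0 + 4/5·13 = 0 + 52/5 = 52/5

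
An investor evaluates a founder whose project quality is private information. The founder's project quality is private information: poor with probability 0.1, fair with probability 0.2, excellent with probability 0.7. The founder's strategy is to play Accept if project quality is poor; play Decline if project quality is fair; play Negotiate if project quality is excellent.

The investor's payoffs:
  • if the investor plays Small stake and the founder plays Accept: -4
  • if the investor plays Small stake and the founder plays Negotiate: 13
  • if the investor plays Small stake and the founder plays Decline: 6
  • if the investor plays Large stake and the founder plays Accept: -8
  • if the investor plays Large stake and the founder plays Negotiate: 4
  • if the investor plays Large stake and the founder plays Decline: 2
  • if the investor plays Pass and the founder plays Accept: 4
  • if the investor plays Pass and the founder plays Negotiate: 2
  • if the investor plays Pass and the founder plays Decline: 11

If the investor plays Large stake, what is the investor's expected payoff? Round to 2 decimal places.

E[Large stake] = 0.1·(-8) + 0.2·2 + 0.7·4 = (-0.8) + 0.4 + 2.8 = 2.4

2.40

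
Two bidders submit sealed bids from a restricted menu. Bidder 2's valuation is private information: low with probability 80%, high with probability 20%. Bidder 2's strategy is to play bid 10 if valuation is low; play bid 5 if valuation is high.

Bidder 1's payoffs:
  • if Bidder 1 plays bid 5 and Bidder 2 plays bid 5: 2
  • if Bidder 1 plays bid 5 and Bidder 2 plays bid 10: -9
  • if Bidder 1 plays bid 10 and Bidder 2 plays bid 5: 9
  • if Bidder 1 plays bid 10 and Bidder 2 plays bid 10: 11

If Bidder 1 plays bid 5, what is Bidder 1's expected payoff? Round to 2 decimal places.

E[bid 5] = 0.8·(-9) + 0.2·2 = (-7.2) + 0.4 = -6.8

-6.80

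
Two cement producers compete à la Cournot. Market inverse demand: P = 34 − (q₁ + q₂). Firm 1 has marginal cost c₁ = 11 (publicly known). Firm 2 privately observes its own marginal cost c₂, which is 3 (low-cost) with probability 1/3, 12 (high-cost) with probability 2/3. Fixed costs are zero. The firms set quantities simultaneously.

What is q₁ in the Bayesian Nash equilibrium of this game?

Firm 2 with cost c maximizes (34 − (q₁+q₂) − c)·q₂, giving q₂(c) = (34 − c − q₁)/2.
E[c₂] = 1/3·3 + 2/3·12 = 9
Firm 1's FOC against E[q₂] yields q₁ = (34 − 2·11 + E[c₂])/3 = (34 − 22 + 9)/3 = 7.

7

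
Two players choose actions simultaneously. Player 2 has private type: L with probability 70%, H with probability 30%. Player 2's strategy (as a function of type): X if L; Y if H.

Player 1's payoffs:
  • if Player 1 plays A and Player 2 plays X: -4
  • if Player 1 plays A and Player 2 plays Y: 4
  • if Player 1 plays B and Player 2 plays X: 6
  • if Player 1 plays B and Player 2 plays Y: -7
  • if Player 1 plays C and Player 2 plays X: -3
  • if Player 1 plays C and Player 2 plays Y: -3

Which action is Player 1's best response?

E[A] = 0.7·(-4) + 0.3·(4) = -1.6
E[B] = 0.7·(6) + 0.3·(-7) = 2.1
E[C] = 0.7·(-3) + 0.3·(-3) = -3
Best response: B (2.1 is the largest).

B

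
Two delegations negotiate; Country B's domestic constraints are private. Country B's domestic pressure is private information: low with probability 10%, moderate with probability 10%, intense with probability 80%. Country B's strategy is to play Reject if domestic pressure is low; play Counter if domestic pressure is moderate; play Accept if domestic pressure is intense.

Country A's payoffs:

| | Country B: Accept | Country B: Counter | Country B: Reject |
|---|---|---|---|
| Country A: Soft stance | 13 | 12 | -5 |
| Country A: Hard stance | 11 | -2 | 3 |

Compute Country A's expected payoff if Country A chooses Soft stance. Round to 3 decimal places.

E[Soft stance] = 0.1·(-5) + 0.1·12 + 0.8·13 = (-0.5) + 1.2 + 10.4 = 11.1

11.100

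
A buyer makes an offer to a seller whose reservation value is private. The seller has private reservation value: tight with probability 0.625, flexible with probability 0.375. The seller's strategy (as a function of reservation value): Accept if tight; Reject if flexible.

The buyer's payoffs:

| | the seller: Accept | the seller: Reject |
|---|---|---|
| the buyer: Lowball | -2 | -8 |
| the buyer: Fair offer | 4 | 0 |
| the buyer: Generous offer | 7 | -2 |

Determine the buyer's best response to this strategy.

Generous offer

E[Lowball] = 0.625·(-2) + 0.375·(-8) = -4.25
E[Fair offer] = 0.625·(4) + 0.375·(0) = 2.5
E[Generous offer] = 0.625·(7) + 0.375·(-2) = 3.625
Best response: Generous offer (3.625 is the largest).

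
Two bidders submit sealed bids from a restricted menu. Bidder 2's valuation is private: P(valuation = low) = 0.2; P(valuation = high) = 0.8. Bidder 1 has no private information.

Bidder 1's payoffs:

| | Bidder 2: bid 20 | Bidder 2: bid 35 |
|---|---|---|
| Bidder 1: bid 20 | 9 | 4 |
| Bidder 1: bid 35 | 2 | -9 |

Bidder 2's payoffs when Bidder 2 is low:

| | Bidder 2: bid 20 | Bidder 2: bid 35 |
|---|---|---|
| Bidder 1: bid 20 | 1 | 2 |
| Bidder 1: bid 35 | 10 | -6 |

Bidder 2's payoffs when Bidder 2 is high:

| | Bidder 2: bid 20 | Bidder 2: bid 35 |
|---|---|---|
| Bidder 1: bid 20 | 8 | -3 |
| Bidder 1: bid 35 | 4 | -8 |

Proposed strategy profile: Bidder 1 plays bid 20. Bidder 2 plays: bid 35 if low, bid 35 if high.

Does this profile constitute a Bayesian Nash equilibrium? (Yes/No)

No

Bidder 1 plays bid 20: E[bid 20] = 0.2·(4) + 0.8·(4) = 4; E[bid 35] = -9. Best-responding. ✓
Bidder 2 (valuation low), facing bid 20: bid 20 gives 1, bid 35 gives 2. Proposed bid 35 is best. ✓
Bidder 2 (valuation high), facing bid 20: bid 20 gives 8, bid 35 gives -3. Proposed bid 35 is not best — profitable deviation exists. ✗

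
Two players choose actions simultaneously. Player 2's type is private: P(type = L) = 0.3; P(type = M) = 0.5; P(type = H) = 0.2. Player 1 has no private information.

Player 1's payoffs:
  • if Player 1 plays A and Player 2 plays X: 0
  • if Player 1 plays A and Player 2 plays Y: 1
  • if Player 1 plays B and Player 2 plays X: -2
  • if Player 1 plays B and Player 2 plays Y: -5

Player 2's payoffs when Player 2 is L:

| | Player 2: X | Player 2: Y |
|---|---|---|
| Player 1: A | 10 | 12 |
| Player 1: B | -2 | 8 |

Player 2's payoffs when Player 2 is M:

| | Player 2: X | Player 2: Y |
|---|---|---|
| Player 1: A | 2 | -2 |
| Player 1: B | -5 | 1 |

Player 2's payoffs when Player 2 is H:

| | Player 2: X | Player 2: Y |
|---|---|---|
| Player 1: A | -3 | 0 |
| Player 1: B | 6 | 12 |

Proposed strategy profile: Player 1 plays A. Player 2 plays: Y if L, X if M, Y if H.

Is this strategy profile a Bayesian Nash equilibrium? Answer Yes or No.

A profile is a BNE iff every type of every player is best-responding given beliefs about the other side.
Player 1 plays A: E[A] = 0.3·(1) + 0.5·(0) + 0.2·(1) = 0.5; E[B] = -3.5. Best-responding. ✓
Player 2 (type L), facing A: X gives 10, Y gives 12. Proposed Y is best. ✓
Player 2 (type M), facing A: X gives 2, Y gives -2. Proposed X is best. ✓
Player 2 (type H), facing A: X gives -3, Y gives 0. Proposed Y is best. ✓

Yes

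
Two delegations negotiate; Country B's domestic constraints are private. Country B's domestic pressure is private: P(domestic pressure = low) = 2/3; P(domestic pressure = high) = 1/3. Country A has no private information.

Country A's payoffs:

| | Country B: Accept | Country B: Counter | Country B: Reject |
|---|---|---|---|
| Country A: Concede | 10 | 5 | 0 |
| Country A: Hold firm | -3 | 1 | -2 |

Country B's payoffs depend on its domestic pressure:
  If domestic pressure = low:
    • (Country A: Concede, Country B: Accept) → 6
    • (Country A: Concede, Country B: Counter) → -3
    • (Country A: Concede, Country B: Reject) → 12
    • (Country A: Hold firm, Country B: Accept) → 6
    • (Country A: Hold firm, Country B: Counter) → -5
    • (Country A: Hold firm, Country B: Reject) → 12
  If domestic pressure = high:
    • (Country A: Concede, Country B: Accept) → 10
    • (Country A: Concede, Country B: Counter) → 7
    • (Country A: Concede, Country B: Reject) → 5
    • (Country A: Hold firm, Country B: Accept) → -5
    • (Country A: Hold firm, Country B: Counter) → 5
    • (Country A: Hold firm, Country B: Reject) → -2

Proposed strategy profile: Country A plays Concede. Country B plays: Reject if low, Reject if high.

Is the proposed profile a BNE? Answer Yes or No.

A profile is a BNE iff every type of every player is best-responding given beliefs about the other side.
Country A plays Concede: E[Concede] = 2/3·(0) + 1/3·(0) = 0; E[Hold firm] = -2. Best-responding. ✓
Country B (domestic pressure low), facing Concede: Accept gives 6, Counter gives -3, Reject gives 12. Proposed Reject is best. ✓
Country B (domestic pressure high), facing Concede: Accept gives 10, Counter gives 7, Reject gives 5. Proposed Reject is not best — profitable deviation exists. ✗

No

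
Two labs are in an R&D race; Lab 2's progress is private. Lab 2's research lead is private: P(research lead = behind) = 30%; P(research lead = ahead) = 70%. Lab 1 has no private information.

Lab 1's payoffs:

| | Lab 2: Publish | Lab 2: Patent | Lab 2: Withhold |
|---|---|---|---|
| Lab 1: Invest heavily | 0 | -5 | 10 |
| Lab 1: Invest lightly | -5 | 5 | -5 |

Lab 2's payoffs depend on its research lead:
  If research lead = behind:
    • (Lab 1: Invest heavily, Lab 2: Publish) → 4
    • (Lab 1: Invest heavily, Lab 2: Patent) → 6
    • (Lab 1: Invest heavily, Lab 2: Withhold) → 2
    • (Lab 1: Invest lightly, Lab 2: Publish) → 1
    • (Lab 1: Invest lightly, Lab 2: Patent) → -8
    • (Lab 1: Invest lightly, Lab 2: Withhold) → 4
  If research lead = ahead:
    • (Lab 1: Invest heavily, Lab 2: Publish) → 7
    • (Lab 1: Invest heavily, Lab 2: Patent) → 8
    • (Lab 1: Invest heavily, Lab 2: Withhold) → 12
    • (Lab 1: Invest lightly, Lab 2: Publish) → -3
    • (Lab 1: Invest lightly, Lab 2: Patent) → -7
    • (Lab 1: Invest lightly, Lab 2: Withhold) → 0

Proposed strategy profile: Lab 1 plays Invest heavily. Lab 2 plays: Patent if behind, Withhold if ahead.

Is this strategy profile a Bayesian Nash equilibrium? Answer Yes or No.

A profile is a BNE iff every type of every player is best-responding given beliefs about the other side.
Lab 1 plays Invest heavily: E[Invest heavily] = 0.3·(-5) + 0.7·(10) = 5.5; E[Invest lightly] = -2. Best-responding. ✓
Lab 2 (research lead behind), facing Invest heavily: Publish gives 4, Patent gives 6, Withhold gives 2. Proposed Patent is best. ✓
Lab 2 (research lead ahead), facing Invest heavily: Publish gives 7, Patent gives 8, Withhold gives 12. Proposed Withhold is best. ✓

Yes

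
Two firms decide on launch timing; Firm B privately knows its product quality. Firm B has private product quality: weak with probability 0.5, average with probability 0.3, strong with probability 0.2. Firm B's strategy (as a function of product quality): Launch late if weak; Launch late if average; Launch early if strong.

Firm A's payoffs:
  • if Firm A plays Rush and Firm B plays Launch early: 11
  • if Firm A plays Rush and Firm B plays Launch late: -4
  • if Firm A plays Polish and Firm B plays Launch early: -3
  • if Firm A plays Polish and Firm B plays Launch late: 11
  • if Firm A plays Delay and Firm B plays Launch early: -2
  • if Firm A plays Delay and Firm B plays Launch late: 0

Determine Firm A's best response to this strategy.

E[Rush] = 0.5·(-4) + 0.3·(-4) + 0.2·(11) = -1
E[Polish] = 0.5·(11) + 0.3·(11) + 0.2·(-3) = 8.2
E[Delay] = 0.5·(0) + 0.3·(0) + 0.2·(-2) = -0.4
Best response: Polish (8.2 is the largest).

Polish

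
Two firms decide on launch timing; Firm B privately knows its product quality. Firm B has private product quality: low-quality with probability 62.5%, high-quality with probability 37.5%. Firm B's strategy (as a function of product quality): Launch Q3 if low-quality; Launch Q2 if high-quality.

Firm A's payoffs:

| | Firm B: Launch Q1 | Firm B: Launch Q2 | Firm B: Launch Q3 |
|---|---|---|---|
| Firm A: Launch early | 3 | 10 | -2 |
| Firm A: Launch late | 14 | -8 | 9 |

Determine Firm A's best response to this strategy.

Compute Firm A's expected payoff for each action, taking the expectation over Firm B's type.
E[Launch early] = 0.625·(-2) + 0.375·(10) = 2.5
E[Launch late] = 0.625·(9) + 0.375·(-8) = 2.625
Best response: Launch late (2.625 is the largest).

Launch late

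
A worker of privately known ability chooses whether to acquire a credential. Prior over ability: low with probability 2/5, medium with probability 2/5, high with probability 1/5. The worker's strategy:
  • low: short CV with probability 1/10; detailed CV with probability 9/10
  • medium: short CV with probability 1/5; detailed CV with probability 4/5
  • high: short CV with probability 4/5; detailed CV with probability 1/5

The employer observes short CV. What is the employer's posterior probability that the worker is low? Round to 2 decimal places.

P(short CV) = (2/5)·(1/10) + (2/5)·(1/5) + (1/5)·(4/5) = 7/25
P(low | short CV) = ((2/5)·(1/10)) / (7/25) = (1/25) / (7/25) = 1/7

0.14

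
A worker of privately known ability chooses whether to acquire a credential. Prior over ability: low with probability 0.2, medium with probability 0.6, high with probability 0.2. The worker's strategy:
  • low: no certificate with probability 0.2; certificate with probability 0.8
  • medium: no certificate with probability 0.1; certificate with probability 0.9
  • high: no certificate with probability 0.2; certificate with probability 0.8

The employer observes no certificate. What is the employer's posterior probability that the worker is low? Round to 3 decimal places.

0.286

P(no certificate) = 0.2·0.2 + 0.6·0.1 + 0.2·0.2 = 0.14
P(low | no certificate) = (0.2·0.2) / 0.14 = 0.04 / 0.14 = 0.285714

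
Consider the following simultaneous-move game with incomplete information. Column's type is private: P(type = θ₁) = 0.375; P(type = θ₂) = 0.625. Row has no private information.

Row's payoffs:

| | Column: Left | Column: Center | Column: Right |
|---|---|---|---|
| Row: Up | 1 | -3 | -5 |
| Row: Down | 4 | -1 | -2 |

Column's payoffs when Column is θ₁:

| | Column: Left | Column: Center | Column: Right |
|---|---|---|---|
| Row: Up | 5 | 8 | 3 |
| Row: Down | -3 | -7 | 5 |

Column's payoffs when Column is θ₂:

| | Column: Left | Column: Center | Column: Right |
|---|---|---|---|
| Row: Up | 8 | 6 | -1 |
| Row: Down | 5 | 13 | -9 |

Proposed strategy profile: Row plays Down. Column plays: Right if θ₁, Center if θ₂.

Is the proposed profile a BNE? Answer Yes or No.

A profile is a BNE iff every type of every player is best-responding given beliefs about the other side.
Row plays Down: E[Down] = 0.375·(-2) + 0.625·(-1) = -1.375; E[Up] = -3.75. Best-responding. ✓
Column (type θ₁), facing Down: Left gives -3, Center gives -7, Right gives 5. Proposed Right is best. ✓
Column (type θ₂), facing Down: Left gives 5, Center gives 13, Right gives -9. Proposed Center is best. ✓

Yes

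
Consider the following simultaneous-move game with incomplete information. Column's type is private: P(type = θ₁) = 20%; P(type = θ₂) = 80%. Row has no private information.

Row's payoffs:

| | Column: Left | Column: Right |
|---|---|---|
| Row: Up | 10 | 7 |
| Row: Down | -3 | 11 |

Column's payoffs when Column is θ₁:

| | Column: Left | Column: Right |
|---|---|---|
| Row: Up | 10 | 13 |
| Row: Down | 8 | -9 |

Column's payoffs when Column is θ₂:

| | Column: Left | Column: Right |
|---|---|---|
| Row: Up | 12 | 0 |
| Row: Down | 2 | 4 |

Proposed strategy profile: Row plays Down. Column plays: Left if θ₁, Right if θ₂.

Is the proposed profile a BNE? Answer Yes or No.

Yes

Row plays Down: E[Down] = 0.2·(-3) + 0.8·(11) = 8.2; E[Up] = 7.6. Best-responding. ✓
Column (type θ₁), facing Down: Left gives 8, Right gives -9. Proposed Left is best. ✓
Column (type θ₂), facing Down: Left gives 2, Right gives 4. Proposed Right is best. ✓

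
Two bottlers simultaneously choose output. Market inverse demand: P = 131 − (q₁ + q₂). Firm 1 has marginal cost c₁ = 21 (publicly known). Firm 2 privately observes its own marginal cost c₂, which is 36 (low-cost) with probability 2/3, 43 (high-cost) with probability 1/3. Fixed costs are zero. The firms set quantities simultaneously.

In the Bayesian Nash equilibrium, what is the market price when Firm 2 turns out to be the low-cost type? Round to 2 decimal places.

62.28

Type-c best response for Firm 2: q₂(c) = (131 − c)/2 − q₁/2.
Firm 1 maximizes expected profit; its first-order condition is 131 − 2q₁ − E[q₂] − 21 = 0.
Substituting E[q₂] and solving: E[c₂] = 38.3333, so q₁ = (131 − 2·21 + 38.3333)/3 = 42.4444.
q₂(low-cost) = 26.2778, so P = 131 − (42.4444 + 26.2778) = 62.2778.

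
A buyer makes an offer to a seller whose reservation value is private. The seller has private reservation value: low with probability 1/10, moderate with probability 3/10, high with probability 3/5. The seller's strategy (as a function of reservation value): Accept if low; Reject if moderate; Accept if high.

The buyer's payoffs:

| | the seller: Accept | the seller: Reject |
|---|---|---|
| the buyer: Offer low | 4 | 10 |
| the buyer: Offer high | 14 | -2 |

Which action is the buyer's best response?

E[Offer low] = 1/10·(4) + 3/10·(10) + 3/5·(4) = 29/5
E[Offer high] = 1/10·(14) + 3/10·(-2) + 3/5·(14) = 46/5
Best response: Offer high (46/5 is the largest).

Offer high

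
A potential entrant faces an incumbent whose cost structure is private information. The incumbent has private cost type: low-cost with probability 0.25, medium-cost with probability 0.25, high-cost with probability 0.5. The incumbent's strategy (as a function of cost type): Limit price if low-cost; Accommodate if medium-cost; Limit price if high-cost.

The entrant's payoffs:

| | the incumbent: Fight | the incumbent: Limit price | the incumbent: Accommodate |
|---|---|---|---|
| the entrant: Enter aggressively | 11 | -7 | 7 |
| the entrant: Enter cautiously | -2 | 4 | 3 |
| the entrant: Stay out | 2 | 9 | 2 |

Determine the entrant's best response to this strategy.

Stay out

E[Enter aggressively] = 0.25·(-7) + 0.25·(7) + 0.5·(-7) = -3.5
E[Enter cautiously] = 0.25·(4) + 0.25·(3) + 0.5·(4) = 3.75
E[Stay out] = 0.25·(9) + 0.25·(2) + 0.5·(9) = 7.25
Best response: Stay out (7.25 is the largest).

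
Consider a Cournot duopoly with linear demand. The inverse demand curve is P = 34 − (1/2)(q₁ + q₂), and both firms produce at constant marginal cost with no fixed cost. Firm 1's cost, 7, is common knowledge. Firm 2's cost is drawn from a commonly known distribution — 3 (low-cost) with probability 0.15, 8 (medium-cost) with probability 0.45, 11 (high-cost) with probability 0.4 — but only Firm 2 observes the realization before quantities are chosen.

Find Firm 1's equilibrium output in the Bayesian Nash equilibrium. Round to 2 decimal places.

Type-c best response for Firm 2: q₂(c) = (34 − c) − q₁/2.
Firm 1 maximizes expected profit; its first-order condition is 34 − q₁ − (1/2)E[q₂] − 7 = 0.
Substituting E[q₂] and solving: E[c₂] = 8.45, so q₁ = (34 − 2·7 + 8.45)/(3/2) = 18.9667.

18.97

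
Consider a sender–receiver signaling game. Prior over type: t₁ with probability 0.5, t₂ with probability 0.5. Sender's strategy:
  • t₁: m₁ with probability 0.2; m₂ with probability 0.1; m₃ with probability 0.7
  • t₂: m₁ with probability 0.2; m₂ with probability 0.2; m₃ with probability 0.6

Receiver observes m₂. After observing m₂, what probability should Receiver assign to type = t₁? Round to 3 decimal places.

Apply Bayes' rule using the sender's strategy as the likelihood.
P(m₂) = 0.5·0.1 + 0.5·0.2 = 0.15
P(t₁ | m₂) = (0.5·0.1) / 0.15 = 0.05 / 0.15 = 0.333333

0.333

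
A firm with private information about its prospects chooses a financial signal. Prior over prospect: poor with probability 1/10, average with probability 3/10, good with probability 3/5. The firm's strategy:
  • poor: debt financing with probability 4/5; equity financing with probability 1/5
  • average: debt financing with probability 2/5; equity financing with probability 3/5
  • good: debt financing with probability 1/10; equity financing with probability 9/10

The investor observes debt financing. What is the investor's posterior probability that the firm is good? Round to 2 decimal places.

Apply Bayes' rule using the sender's strategy as the likelihood.
P(debt financing) = (1/10)·(4/5) + (3/10)·(2/5) + (3/5)·(1/10) = 13/50
P(good | debt financing) = ((3/5)·(1/10)) / (13/50) = (3/50) / (13/50) = 3/13

0.23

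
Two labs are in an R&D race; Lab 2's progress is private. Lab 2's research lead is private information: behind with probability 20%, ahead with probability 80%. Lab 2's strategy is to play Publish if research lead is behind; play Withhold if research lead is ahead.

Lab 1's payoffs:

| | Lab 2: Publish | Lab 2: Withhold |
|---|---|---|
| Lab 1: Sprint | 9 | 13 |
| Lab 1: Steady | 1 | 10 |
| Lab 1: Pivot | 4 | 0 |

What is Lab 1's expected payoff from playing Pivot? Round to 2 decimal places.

Take the expectation over Lab 2's research lead, weighting each type's action by its prior probability.
E[Pivot] = 0.2·4 + 0.8·0 = 0.8 + 0 = 0.8

0.80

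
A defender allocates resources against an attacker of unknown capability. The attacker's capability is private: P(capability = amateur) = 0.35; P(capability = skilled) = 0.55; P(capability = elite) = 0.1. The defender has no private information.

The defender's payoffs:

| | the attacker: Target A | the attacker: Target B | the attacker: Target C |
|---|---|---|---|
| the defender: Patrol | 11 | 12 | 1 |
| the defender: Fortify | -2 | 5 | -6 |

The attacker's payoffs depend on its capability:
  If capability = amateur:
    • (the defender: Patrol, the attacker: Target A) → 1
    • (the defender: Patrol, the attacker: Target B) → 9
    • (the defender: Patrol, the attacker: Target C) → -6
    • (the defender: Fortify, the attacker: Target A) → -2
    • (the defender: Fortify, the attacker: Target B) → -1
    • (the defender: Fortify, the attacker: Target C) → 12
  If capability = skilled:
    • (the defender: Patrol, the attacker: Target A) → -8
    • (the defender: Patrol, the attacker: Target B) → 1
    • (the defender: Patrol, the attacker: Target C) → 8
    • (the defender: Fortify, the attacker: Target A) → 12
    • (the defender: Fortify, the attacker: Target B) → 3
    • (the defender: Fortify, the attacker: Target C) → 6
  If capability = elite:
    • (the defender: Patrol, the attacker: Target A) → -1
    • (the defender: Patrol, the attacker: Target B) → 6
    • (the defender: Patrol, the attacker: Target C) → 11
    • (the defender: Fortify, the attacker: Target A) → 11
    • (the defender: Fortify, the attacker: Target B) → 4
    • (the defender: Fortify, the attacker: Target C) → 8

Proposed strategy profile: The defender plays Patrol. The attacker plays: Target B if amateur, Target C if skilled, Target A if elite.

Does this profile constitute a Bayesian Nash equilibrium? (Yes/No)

No

A profile is a BNE iff every type of every player is best-responding given beliefs about the other side.
The defender plays Patrol: E[Patrol] = 0.35·(12) + 0.55·(1) + 0.1·(11) = 5.85; E[Fortify] = -1.75. Best-responding. ✓
The attacker (capability amateur), facing Patrol: Target A gives 1, Target B gives 9, Target C gives -6. Proposed Target B is best. ✓
The attacker (capability skilled), facing Patrol: Target A gives -8, Target B gives 1, Target C gives 8. Proposed Target C is best. ✓
The attacker (capability elite), facing Patrol: Target A gives -1, Target B gives 6, Target C gives 11. Proposed Target A is not best — profitable deviation exists. ✗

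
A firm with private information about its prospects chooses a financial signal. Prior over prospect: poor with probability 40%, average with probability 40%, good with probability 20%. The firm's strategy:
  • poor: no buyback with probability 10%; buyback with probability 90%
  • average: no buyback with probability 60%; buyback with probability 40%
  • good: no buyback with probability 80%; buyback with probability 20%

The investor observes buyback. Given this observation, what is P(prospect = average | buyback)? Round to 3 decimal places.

0.286

P(buyback) = 0.4·0.9 + 0.4·0.4 + 0.2·0.2 = 0.56
P(average | buyback) = (0.4·0.4) / 0.56 = 0.16 / 0.56 = 0.285714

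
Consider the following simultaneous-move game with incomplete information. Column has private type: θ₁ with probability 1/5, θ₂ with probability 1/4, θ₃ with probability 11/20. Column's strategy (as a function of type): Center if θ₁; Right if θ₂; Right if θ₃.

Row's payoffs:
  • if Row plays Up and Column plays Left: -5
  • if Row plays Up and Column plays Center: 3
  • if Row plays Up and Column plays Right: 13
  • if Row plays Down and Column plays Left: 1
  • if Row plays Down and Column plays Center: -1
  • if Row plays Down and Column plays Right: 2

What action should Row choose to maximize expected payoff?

Compute Row's expected payoff for each action, taking the expectation over Column's type.
E[Up] = 1/5·(3) + 1/4·(13) + 11/20·(13) = 11
E[Down] = 1/5·(-1) + 1/4·(2) + 11/20·(2) = 7/5
Best response: Up (11 is the largest).

Up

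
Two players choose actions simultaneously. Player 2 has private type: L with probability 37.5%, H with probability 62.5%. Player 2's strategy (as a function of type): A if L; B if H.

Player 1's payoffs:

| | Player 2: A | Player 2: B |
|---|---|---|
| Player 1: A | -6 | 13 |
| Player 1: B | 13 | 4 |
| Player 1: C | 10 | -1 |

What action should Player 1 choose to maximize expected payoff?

E[A] = 0.375·(-6) + 0.625·(13) = 5.875
E[B] = 0.375·(13) + 0.625·(4) = 7.375
E[C] = 0.375·(10) + 0.625·(-1) = 3.125
Best response: B (7.375 is the largest).

B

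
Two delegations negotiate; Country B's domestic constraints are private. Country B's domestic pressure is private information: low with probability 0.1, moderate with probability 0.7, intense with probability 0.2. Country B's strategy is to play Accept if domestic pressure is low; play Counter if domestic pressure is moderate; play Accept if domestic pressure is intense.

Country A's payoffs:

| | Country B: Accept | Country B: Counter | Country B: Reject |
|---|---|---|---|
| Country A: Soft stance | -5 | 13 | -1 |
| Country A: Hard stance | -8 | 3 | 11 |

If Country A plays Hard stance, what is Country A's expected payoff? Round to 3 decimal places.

-0.300

E[Hard stance] = 0.1·(-8) + 0.7·3 + 0.2·(-8) = (-0.8) + 2.1 + (-1.6) = -0.3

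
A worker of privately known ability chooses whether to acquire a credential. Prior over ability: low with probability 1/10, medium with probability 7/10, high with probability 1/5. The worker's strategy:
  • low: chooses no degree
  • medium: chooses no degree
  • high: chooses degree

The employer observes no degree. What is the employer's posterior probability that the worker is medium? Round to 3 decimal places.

P(no degree) = (1/10)·1 + (7/10)·1 + (1/5)·0 = 4/5
P(medium | no degree) = ((7/10)·1) / (4/5) = (7/10) / (4/5) = 7/8

0.875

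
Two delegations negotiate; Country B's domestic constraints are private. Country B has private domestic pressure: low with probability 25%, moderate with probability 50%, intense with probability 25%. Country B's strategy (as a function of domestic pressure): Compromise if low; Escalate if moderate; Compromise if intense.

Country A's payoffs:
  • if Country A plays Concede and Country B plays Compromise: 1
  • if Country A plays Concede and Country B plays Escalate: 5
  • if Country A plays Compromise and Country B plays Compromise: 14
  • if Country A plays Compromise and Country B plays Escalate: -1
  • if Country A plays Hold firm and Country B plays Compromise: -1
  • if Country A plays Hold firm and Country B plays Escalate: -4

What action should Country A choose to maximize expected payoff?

E[Concede] = 0.25·(1) + 0.5·(5) + 0.25·(1) = 3
E[Compromise] = 0.25·(14) + 0.5·(-1) + 0.25·(14) = 6.5
E[Hold firm] = 0.25·(-1) + 0.5·(-4) + 0.25·(-1) = -2.5
Best response: Compromise (6.5 is the largest).

Compromise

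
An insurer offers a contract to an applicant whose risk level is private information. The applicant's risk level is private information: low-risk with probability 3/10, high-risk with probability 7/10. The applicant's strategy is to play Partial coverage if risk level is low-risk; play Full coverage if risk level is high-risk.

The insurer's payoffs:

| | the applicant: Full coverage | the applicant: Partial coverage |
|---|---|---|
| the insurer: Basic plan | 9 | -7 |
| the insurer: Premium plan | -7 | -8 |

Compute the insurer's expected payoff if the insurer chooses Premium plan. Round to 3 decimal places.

Take the expectation over the applicant's risk level, weighting each type's action by its prior probability.
E[Premium plan] = 3/10·(-8) + 7/10·(-7) = (-12/5) + (-49/10) = -73/10

-7.300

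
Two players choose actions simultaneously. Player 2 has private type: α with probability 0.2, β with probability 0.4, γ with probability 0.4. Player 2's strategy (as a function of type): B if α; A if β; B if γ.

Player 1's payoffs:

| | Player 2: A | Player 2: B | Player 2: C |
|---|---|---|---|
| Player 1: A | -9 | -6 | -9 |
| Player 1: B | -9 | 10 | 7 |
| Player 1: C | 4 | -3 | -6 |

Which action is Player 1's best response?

E[A] = 0.2·(-6) + 0.4·(-9) + 0.4·(-6) = -7.2
E[B] = 0.2·(10) + 0.4·(-9) + 0.4·(10) = 2.4
E[C] = 0.2·(-3) + 0.4·(4) + 0.4·(-3) = -0.2
Best response: B (2.4 is the largest).

B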